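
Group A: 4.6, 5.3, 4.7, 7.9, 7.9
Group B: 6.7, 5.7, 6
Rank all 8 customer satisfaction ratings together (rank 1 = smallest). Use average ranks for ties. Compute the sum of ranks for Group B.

Sorted (ascending): 4.6, 4.7, 5.3, 5.7, 6, 6.7, 7.9, 7.9
The 2 values of 7.9 occupy positions 7–8 → average rank (7+8)/2 = 7.5.
Group B values → pooled ranks: 6.7→6, 5.7→4, 6→5
Rank sum = 6 + 4 + 5 = 15

15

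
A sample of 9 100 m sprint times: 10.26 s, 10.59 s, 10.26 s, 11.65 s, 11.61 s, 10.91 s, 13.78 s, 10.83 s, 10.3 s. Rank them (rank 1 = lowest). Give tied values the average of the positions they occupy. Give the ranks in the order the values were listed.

1.5, 4, 1.5, 8, 7, 6, 9, 5, 3

Sorted (ascending): 10.26, 10.26, 10.3, 10.59, 10.83, 10.91, 11.61, 11.65, 13.78
The 2 values of 10.26 occupy positions 1–2 → average rank (1+2)/2 = 1.5.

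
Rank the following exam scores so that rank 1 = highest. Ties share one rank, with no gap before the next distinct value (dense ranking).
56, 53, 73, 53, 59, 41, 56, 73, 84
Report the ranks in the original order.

Sorted (descending): 84, 73, 73, 59, 56, 56, 53, 53, 41
The 2 values of 73 share dense rank 2.
The 2 values of 56 share dense rank 4.
The 2 values of 53 share dense rank 5.
Remaining distinct values take the next consecutive integers.

4, 5, 2, 5, 3, 6, 4, 2, 1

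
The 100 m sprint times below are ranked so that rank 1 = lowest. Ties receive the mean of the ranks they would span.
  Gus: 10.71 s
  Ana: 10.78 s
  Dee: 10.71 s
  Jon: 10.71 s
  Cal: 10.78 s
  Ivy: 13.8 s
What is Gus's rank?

Sorted (ascending): 10.71, 10.71, 10.71, 10.78, 10.78, 13.8
The 3 values of 10.71 occupy positions 1–3 → average rank 2.
The 2 values of 10.78 occupy positions 4–5 → average rank (4+5)/2 = 4.5.
Gus has value 10.71 s → rank 2.

2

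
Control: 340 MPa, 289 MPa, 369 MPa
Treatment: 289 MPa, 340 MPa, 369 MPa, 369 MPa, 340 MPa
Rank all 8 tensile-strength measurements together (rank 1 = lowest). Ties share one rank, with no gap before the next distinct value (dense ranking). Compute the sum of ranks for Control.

Sorted (ascending): 289, 289, 340, 340, 340, 369, 369, 369
The 2 values of 289 share dense rank 1.
The 3 values of 340 share dense rank 2.
The 3 values of 369 share dense rank 3.
Control values → pooled ranks: 340→2, 289→1, 369→3
Rank sum = 2 + 1 + 3 = 6

6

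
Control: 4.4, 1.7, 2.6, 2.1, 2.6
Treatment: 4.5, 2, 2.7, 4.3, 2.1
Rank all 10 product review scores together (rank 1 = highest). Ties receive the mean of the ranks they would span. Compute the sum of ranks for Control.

Sorted (descending): 4.5, 4.4, 4.3, 2.7, 2.6, 2.6, 2.1, 2.1, 2, 1.7
The 2 values of 2.6 occupy positions 5–6 → average rank (5+6)/2 = 5.5.
The 2 values of 2.1 occupy positions 7–8 → average rank (7+8)/2 = 7.5.
Control values → pooled ranks: 4.4→2, 1.7→10, 2.6→5.5, 2.1→7.5, 2.6→5.5
Rank sum = 2 + 10 + 5.5 + 7.5 + 5.5 = 30.5

30.5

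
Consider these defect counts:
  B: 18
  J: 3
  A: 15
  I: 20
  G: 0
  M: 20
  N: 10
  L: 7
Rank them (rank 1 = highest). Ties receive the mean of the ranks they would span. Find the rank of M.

1.5

Sorted (descending): 20, 20, 18, 15, 10, 7, 3, 0
The 2 values of 20 occupy positions 1–2 → average rank (1+2)/2 = 1.5.
M has value 20 → rank 1.5.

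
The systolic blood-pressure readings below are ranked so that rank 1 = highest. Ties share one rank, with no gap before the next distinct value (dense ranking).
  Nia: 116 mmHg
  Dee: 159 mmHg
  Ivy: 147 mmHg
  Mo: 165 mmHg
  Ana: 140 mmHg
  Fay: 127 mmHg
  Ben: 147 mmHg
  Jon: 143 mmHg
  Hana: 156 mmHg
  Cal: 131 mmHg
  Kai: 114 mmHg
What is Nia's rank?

Sorted (descending): 165, 159, 156, 147, 147, 143, 140, 131, 127, 116, 114
The 2 values of 147 share dense rank 4.
Remaining distinct values take the next consecutive integers.
Nia has value 116 mmHg → rank 9.

9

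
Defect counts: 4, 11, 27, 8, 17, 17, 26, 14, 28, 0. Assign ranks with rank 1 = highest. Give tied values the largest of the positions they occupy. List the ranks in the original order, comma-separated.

9, 7, 2, 8, 5, 5, 3, 6, 1, 10

Sorted (descending): 28, 27, 26, 17, 17, 14, 11, 8, 4, 0
The 2 values of 17 occupy positions 4–5 → each gets rank 5.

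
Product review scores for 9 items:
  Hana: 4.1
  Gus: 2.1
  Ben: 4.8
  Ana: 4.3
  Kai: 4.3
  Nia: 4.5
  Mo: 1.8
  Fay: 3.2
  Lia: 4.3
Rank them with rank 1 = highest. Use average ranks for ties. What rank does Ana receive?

Sorted (descending): 4.8, 4.5, 4.3, 4.3, 4.3, 4.1, 3.2, 2.1, 1.8
The 3 values of 4.3 occupy positions 3–5 → average rank 4.
Ana has value 4.3 → rank 4.

4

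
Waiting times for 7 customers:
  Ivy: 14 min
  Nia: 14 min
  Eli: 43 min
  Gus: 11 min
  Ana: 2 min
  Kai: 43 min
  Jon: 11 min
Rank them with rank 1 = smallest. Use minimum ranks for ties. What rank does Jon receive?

Sorted (ascending): 2, 11, 11, 14, 14, 43, 43
The 2 values of 11 occupy positions 2–3 → each gets rank 2.
The 2 values of 14 occupy positions 4–5 → each gets rank 4.
The 2 values of 43 occupy positions 6–7 → each gets rank 6.
Jon has value 11 min → rank 2.

2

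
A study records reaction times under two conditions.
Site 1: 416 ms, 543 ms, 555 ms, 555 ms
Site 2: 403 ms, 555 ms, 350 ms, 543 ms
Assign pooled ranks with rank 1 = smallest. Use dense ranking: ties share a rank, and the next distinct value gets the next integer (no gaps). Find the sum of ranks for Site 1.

Sorted (ascending): 350, 403, 416, 543, 543, 555, 555, 555
The 2 values of 543 share dense rank 4.
The 3 values of 555 share dense rank 5.
Remaining distinct values take the next consecutive integers.
Site 1 values → pooled ranks: 416→3, 543→4, 555→5, 555→5
Rank sum = 3 + 4 + 5 + 5 = 17

17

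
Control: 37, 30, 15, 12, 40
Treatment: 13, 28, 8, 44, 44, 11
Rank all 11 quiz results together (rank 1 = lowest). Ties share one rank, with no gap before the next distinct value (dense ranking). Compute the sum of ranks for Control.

32

Sorted (ascending): 8, 11, 12, 13, 15, 28, 30, 37, 40, 44, 44
The 2 values of 44 share dense rank 10.
Remaining distinct values take the next consecutive integers.
Control values → pooled ranks: 37→8, 30→7, 15→5, 12→3, 40→9
Rank sum = 8 + 7 + 5 + 3 + 9 = 32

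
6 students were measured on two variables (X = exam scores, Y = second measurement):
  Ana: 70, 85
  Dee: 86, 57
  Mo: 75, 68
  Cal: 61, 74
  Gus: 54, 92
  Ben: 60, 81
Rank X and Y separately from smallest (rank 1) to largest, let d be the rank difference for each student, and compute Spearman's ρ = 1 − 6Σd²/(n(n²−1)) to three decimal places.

-0.829

Ranks of variable 1: 4, 6, 5, 3, 1, 2
Ranks of variable 2: 5, 1, 2, 3, 6, 4
d = r₁ − r₂: -1, 5, 3, 0, -5, -2
d²: 1, 25, 9, 0, 25, 4; Σd² = 64
ρ = 1 − 6·64/(6·35) = 1 − 384/210 = -0.829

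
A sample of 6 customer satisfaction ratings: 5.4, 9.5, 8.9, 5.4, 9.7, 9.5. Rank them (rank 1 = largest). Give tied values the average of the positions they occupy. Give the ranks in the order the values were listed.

Sorted (descending): 9.7, 9.5, 9.5, 8.9, 5.4, 5.4
The 2 values of 9.5 occupy positions 2–3 → average rank (2+3)/2 = 2.5.
The 2 values of 5.4 occupy positions 5–6 → average rank (5+6)/2 = 5.5.

5.5, 2.5, 4, 5.5, 1, 2.5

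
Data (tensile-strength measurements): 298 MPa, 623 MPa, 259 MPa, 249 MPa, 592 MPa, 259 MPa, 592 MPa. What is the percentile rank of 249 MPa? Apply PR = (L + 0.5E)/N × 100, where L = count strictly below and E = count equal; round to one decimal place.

N = 7.
Strictly below 249: 0. Equal to 249: 1.
PR = (0 + 0.5·1)/7 × 100 = 7.1

7.1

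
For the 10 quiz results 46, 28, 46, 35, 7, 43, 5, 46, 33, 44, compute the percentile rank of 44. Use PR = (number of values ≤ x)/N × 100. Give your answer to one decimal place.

N = 10.
Strictly below 44: 6. Equal to 44: 1.
PR = 7/10 × 100 = 70.0

70.0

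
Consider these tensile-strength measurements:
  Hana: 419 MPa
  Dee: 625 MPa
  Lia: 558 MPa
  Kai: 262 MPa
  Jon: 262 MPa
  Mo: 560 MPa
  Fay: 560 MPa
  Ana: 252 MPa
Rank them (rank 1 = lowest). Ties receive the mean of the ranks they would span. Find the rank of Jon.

2.5

Sorted (ascending): 252, 262, 262, 419, 558, 560, 560, 625
The 2 values of 262 occupy positions 2–3 → average rank (2+3)/2 = 2.5.
The 2 values of 560 occupy positions 6–7 → average rank (6+7)/2 = 6.5.
Jon has value 262 MPa → rank 2.5.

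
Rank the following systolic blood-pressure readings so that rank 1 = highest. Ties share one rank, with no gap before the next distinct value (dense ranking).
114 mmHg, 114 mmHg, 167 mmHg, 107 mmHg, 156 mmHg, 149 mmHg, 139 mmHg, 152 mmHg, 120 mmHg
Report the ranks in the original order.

Sorted (descending): 167, 156, 152, 149, 139, 120, 114, 114, 107
The 2 values of 114 share dense rank 7.
Remaining distinct values take the next consecutive integers.

7, 7, 1, 8, 2, 4, 5, 3, 6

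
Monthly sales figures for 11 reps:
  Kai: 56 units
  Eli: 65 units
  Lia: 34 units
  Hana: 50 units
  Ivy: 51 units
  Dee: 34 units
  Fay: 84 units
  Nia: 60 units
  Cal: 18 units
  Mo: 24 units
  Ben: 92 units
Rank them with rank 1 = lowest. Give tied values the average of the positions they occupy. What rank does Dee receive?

Sorted (ascending): 18, 24, 34, 34, 50, 51, 56, 60, 65, 84, 92
The 2 values of 34 occupy positions 3–4 → average rank (3+4)/2 = 3.5.
Dee has value 34 units → rank 3.5.

3.5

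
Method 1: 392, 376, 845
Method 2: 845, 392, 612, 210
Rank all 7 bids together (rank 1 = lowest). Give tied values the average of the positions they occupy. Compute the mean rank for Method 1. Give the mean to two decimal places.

Sorted (ascending): 210, 376, 392, 392, 612, 845, 845
The 2 values of 392 occupy positions 3–4 → average rank (3+4)/2 = 3.5.
The 2 values of 845 occupy positions 6–7 → average rank (6+7)/2 = 6.5.
Method 1 values → pooled ranks: 392→3.5, 376→2, 845→6.5
Mean rank = (3.5 + 2 + 6.5) / 3 = 4.00

4.00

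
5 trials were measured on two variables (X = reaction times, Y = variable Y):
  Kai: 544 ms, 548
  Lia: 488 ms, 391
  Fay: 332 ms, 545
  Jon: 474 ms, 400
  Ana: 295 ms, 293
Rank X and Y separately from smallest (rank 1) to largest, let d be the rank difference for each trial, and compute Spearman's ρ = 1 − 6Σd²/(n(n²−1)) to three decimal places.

Ranks of variable 1: 5, 4, 2, 3, 1
Ranks of variable 2: 5, 2, 4, 3, 1
d = r₁ − r₂: 0, 2, -2, 0, 0
d²: 0, 4, 4, 0, 0; Σd² = 8
ρ = 1 − 6·8/(5·24) = 1 − 48/120 = 0.600

0.600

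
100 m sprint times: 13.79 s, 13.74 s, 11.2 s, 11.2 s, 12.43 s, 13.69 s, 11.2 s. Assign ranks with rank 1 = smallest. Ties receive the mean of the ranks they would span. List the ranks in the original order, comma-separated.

Sorted (ascending): 11.2, 11.2, 11.2, 12.43, 13.69, 13.74, 13.79
The 3 values of 11.2 occupy positions 1–3 → average rank 2.

7, 6, 2, 2, 4, 5, 2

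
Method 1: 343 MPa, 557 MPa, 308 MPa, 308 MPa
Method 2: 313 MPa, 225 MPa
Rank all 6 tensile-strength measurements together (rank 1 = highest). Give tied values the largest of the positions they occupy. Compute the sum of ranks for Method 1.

13

Sorted (descending): 557, 343, 313, 308, 308, 225
The 2 values of 308 occupy positions 4–5 → each gets rank 5.
Method 1 values → pooled ranks: 343→2, 557→1, 308→5, 308→5
Rank sum = 2 + 1 + 5 + 5 = 13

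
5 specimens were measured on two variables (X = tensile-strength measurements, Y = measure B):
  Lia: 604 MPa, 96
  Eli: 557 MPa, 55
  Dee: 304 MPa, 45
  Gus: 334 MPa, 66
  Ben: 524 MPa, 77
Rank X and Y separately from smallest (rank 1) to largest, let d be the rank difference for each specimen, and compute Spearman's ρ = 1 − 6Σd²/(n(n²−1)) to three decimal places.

0.700

Ranks of variable 1: 5, 4, 1, 2, 3
Ranks of variable 2: 5, 2, 1, 3, 4
d = r₁ − r₂: 0, 2, 0, -1, -1
d²: 0, 4, 0, 1, 1; Σd² = 6
ρ = 1 − 6·6/(5·24) = 1 − 36/120 = 0.700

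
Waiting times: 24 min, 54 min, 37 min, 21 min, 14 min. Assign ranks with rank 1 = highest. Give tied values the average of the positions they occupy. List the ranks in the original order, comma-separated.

3, 1, 2, 4, 5

Sorted (descending): 54, 37, 24, 21, 14
No ties — each value takes its position as its rank.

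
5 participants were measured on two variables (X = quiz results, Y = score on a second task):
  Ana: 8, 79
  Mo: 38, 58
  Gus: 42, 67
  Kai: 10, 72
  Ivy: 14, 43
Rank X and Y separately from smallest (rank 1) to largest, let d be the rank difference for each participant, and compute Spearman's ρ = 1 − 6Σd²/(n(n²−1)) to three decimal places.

-0.600

Ranks of variable 1: 1, 4, 5, 2, 3
Ranks of variable 2: 5, 2, 3, 4, 1
d = r₁ − r₂: -4, 2, 2, -2, 2
d²: 16, 4, 4, 4, 4; Σd² = 32
ρ = 1 − 6·32/(5·24) = 1 − 192/120 = -0.600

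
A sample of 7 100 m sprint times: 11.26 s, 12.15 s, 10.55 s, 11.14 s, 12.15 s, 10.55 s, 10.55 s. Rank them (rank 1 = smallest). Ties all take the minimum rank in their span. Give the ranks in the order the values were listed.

Sorted (ascending): 10.55, 10.55, 10.55, 11.14, 11.26, 12.15, 12.15
The 3 values of 10.55 occupy positions 1–3 → each gets rank 1.
The 2 values of 12.15 occupy positions 6–7 → each gets rank 6.

5, 6, 1, 4, 6, 1, 1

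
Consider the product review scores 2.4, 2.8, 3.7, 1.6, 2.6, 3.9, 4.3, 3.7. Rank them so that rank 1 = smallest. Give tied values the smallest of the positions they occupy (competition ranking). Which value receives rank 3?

2.6

Sorted (ascending): 1.6, 2.4, 2.6, 2.8, 3.7, 3.7, 3.9, 4.3
The 2 values of 3.7 occupy positions 5–6 → each gets rank 5.
Rank 3 → value 2.6.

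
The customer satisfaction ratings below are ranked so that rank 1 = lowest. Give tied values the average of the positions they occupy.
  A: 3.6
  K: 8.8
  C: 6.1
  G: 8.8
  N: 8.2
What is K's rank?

4.5

Sorted (ascending): 3.6, 6.1, 8.2, 8.8, 8.8
The 2 values of 8.8 occupy positions 4–5 → average rank (4+5)/2 = 4.5.
K has value 8.8 → rank 4.5.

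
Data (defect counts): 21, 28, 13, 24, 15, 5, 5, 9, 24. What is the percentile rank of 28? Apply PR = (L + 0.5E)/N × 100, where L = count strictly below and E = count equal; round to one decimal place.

N = 9.
Strictly below 28: 8. Equal to 28: 1.
PR = (8 + 0.5·1)/9 × 100 = 94.4

94.4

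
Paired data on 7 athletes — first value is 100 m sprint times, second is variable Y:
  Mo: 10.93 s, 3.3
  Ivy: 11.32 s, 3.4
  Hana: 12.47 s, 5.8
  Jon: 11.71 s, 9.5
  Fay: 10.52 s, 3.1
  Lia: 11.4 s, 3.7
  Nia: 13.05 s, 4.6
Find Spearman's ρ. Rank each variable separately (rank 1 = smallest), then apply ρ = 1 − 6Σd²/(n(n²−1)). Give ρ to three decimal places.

Ranks of variable 1: 2, 3, 6, 5, 1, 4, 7
Ranks of variable 2: 2, 3, 6, 7, 1, 4, 5
d = r₁ − r₂: 0, 0, 0, -2, 0, 0, 2
d²: 0, 0, 0, 4, 0, 0, 4; Σd² = 8
ρ = 1 − 6·8/(7·48) = 1 − 48/336 = 0.857

0.857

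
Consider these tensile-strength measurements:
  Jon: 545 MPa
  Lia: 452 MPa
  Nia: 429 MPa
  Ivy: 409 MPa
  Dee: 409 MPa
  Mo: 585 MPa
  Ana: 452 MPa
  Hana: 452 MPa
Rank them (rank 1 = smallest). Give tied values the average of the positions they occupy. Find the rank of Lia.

5

Sorted (ascending): 409, 409, 429, 452, 452, 452, 545, 585
The 2 values of 409 occupy positions 1–2 → average rank (1+2)/2 = 1.5.
The 3 values of 452 occupy positions 4–6 → average rank 5.
Lia has value 452 MPa → rank 5.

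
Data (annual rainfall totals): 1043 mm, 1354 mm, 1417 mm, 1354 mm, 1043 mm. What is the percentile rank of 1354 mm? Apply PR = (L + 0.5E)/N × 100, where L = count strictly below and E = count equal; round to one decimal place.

N = 5.
Strictly below 1354: 2. Equal to 1354: 2.
PR = (2 + 0.5·2)/5 × 100 = 60.0

60.0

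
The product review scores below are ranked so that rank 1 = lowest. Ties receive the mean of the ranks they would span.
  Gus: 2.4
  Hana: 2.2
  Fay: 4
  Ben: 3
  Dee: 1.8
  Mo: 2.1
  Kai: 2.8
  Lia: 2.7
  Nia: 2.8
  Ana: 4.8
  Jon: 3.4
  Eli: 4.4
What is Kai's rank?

Sorted (ascending): 1.8, 2.1, 2.2, 2.4, 2.7, 2.8, 2.8, 3, 3.4, 4, 4.4, 4.8
The 2 values of 2.8 occupy positions 6–7 → average rank (6+7)/2 = 6.5.
Kai has value 2.8 → rank 6.5.

6.5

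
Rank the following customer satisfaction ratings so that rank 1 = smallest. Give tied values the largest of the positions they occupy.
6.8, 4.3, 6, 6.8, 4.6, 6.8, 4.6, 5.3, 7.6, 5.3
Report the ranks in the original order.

Sorted (ascending): 4.3, 4.6, 4.6, 5.3, 5.3, 6, 6.8, 6.8, 6.8, 7.6
The 2 values of 4.6 occupy positions 2–3 → each gets rank 3.
The 2 values of 5.3 occupy positions 4–5 → each gets rank 5.
The 3 values of 6.8 occupy positions 7–9 → each gets rank 9.

9, 1, 6, 9, 3, 9, 3, 5, 10, 5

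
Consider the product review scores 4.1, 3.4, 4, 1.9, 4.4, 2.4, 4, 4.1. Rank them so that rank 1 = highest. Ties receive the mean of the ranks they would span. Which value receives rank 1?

4.4

Sorted (descending): 4.4, 4.1, 4.1, 4, 4, 3.4, 2.4, 1.9
The 2 values of 4.1 occupy positions 2–3 → average rank (2+3)/2 = 2.5.
The 2 values of 4 occupy positions 4–5 → average rank (4+5)/2 = 4.5.
Rank 1 → value 4.4.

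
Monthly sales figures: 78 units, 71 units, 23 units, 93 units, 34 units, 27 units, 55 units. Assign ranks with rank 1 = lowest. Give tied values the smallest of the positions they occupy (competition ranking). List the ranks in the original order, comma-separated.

Sorted (ascending): 23, 27, 34, 55, 71, 78, 93
No ties — each value takes its position as its rank.

6, 5, 1, 7, 3, 2, 4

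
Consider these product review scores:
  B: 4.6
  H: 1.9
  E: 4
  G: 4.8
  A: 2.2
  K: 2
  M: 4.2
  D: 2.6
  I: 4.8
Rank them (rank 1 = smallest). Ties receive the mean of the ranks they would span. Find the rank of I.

8.5

Sorted (ascending): 1.9, 2, 2.2, 2.6, 4, 4.2, 4.6, 4.8, 4.8
The 2 values of 4.8 occupy positions 8–9 → average rank (8+9)/2 = 8.5.
I has value 4.8 → rank 8.5.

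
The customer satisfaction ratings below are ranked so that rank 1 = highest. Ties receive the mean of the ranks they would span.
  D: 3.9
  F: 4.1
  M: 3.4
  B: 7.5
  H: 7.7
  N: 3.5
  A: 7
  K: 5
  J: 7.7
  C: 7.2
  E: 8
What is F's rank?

8

Sorted (descending): 8, 7.7, 7.7, 7.5, 7.2, 7, 5, 4.1, 3.9, 3.5, 3.4
The 2 values of 7.7 occupy positions 2–3 → average rank (2+3)/2 = 2.5.
F has value 4.1 → rank 8.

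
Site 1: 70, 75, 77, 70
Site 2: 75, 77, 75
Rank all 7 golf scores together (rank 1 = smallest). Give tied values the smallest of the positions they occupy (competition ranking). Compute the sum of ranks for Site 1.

Sorted (ascending): 70, 70, 75, 75, 75, 77, 77
The 2 values of 70 occupy positions 1–2 → each gets rank 1.
The 3 values of 75 occupy positions 3–5 → each gets rank 3.
The 2 values of 77 occupy positions 6–7 → each gets rank 6.
Site 1 values → pooled ranks: 70→1, 75→3, 77→6, 70→1
Rank sum = 1 + 3 + 6 + 1 = 11

11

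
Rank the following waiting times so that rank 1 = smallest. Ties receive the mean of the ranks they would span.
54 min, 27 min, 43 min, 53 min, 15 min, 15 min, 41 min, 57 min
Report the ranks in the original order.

7, 3, 5, 6, 1.5, 1.5, 4, 8

Sorted (ascending): 15, 15, 27, 41, 43, 53, 54, 57
The 2 values of 15 occupy positions 1–2 → average rank (1+2)/2 = 1.5.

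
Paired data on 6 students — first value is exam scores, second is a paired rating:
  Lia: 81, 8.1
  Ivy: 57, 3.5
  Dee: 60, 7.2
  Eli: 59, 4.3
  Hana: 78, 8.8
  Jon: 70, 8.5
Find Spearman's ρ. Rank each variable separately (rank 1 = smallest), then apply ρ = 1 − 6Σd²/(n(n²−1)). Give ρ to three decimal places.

0.829

Ranks of variable 1: 6, 1, 3, 2, 5, 4
Ranks of variable 2: 4, 1, 3, 2, 6, 5
d = r₁ − r₂: 2, 0, 0, 0, -1, -1
d²: 4, 0, 0, 0, 1, 1; Σd² = 6
ρ = 1 − 6·6/(6·35) = 1 − 36/210 = 0.829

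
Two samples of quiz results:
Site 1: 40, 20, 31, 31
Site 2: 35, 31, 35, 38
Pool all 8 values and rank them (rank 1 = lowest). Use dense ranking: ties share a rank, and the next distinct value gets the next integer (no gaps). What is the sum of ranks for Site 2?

Sorted (ascending): 20, 31, 31, 31, 35, 35, 38, 40
The 3 values of 31 share dense rank 2.
The 2 values of 35 share dense rank 3.
Remaining distinct values take the next consecutive integers.
Site 2 values → pooled ranks: 35→3, 31→2, 35→3, 38→4
Rank sum = 3 + 2 + 3 + 4 = 12

12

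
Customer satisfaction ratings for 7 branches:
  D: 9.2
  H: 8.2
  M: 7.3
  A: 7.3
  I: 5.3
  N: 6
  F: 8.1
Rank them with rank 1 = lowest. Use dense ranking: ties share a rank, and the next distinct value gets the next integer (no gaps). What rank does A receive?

Sorted (ascending): 5.3, 6, 7.3, 7.3, 8.1, 8.2, 9.2
The 2 values of 7.3 share dense rank 3.
Remaining distinct values take the next consecutive integers.
A has value 7.3 → rank 3.

3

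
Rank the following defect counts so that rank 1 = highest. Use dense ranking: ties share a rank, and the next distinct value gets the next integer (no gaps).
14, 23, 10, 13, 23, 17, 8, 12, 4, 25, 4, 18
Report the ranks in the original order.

Sorted (descending): 25, 23, 23, 18, 17, 14, 13, 12, 10, 8, 4, 4
The 2 values of 23 share dense rank 2.
The 2 values of 4 share dense rank 10.
Remaining distinct values take the next consecutive integers.

5, 2, 8, 6, 2, 4, 9, 7, 10, 1, 10, 3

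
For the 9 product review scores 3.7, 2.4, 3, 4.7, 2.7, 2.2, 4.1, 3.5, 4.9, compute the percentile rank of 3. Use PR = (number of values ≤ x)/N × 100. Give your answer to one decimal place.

N = 9.
Strictly below 3: 3. Equal to 3: 1.
PR = 4/9 × 100 = 44.4

44.4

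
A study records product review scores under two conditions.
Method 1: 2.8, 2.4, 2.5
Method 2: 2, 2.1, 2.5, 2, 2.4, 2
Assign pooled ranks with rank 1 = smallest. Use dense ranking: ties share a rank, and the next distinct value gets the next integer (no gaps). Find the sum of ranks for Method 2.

Sorted (ascending): 2, 2, 2, 2.1, 2.4, 2.4, 2.5, 2.5, 2.8
The 3 values of 2 share dense rank 1.
The 2 values of 2.4 share dense rank 3.
The 2 values of 2.5 share dense rank 4.
Remaining distinct values take the next consecutive integers.
Method 2 values → pooled ranks: 2→1, 2.1→2, 2.5→4, 2→1, 2.4→3, 2→1
Rank sum = 1 + 2 + 4 + 1 + 3 + 1 = 12

12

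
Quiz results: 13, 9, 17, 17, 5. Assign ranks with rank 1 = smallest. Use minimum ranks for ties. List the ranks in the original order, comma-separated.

Sorted (ascending): 5, 9, 13, 17, 17
The 2 values of 17 occupy positions 4–5 → each gets rank 4.

3, 2, 4, 4, 1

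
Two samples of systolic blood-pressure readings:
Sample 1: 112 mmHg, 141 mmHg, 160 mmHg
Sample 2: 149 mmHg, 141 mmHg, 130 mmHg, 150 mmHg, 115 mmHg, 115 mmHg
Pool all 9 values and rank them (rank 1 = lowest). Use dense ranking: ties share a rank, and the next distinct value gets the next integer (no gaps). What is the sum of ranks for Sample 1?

Sorted (ascending): 112, 115, 115, 130, 141, 141, 149, 150, 160
The 2 values of 115 share dense rank 2.
The 2 values of 141 share dense rank 4.
Remaining distinct values take the next consecutive integers.
Sample 1 values → pooled ranks: 112→1, 141→4, 160→7
Rank sum = 1 + 4 + 7 = 12

12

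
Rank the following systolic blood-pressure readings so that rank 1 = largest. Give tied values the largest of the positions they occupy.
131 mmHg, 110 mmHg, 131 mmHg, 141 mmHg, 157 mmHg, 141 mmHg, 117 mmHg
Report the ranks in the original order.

Sorted (descending): 157, 141, 141, 131, 131, 117, 110
The 2 values of 141 occupy positions 2–3 → each gets rank 3.
The 2 values of 131 occupy positions 4–5 → each gets rank 5.

5, 7, 5, 3, 1, 3, 6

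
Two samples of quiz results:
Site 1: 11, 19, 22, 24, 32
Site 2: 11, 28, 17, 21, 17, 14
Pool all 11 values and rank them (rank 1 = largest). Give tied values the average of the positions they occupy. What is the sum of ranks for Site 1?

Sorted (descending): 32, 28, 24, 22, 21, 19, 17, 17, 14, 11, 11
The 2 values of 17 occupy positions 7–8 → average rank (7+8)/2 = 7.5.
The 2 values of 11 occupy positions 10–11 → average rank (10+11)/2 = 10.5.
Site 1 values → pooled ranks: 11→10.5, 19→6, 22→4, 24→3, 32→1
Rank sum = 10.5 + 6 + 4 + 3 + 1 = 24.5

24.5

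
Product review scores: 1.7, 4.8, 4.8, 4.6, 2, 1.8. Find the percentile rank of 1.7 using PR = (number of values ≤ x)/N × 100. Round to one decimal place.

N = 6.
Strictly below 1.7: 0. Equal to 1.7: 1.
PR = 1/6 × 100 = 16.7

16.7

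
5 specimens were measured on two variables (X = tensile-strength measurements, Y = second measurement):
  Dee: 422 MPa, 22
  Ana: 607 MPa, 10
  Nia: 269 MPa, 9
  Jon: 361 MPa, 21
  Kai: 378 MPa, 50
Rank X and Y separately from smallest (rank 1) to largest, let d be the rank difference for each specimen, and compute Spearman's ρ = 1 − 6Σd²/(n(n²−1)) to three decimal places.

Ranks of variable 1: 4, 5, 1, 2, 3
Ranks of variable 2: 4, 2, 1, 3, 5
d = r₁ − r₂: 0, 3, 0, -1, -2
d²: 0, 9, 0, 1, 4; Σd² = 14
ρ = 1 − 6·14/(5·24) = 1 − 84/120 = 0.300

0.300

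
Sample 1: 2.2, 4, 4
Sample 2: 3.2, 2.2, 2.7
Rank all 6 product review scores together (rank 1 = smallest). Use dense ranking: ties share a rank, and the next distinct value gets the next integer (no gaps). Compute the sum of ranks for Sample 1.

9

Sorted (ascending): 2.2, 2.2, 2.7, 3.2, 4, 4
The 2 values of 2.2 share dense rank 1.
The 2 values of 4 share dense rank 4.
Remaining distinct values take the next consecutive integers.
Sample 1 values → pooled ranks: 2.2→1, 4→4, 4→4
Rank sum = 1 + 4 + 4 = 9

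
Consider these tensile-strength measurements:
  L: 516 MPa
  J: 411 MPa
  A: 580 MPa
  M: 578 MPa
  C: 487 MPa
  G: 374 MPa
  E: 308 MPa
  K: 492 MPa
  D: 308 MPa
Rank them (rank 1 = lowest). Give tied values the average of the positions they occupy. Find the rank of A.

Sorted (ascending): 308, 308, 374, 411, 487, 492, 516, 578, 580
The 2 values of 308 occupy positions 1–2 → average rank (1+2)/2 = 1.5.
A has value 580 MPa → rank 9.

9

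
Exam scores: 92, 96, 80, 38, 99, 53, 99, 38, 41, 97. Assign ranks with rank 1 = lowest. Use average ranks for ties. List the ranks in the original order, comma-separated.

6, 7, 5, 1.5, 9.5, 4, 9.5, 1.5, 3, 8

Sorted (ascending): 38, 38, 41, 53, 80, 92, 96, 97, 99, 99
The 2 values of 38 occupy positions 1–2 → average rank (1+2)/2 = 1.5.
The 2 values of 99 occupy positions 9–10 → average rank (9+10)/2 = 9.5.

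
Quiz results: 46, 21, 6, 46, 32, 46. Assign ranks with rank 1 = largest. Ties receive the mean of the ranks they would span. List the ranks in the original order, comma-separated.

Sorted (descending): 46, 46, 46, 32, 21, 6
The 3 values of 46 occupy positions 1–3 → average rank 2.

2, 5, 6, 2, 4, 2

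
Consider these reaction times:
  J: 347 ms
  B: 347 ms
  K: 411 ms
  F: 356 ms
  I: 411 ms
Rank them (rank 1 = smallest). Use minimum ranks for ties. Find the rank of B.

1

Sorted (ascending): 347, 347, 356, 411, 411
The 2 values of 347 occupy positions 1–2 → each gets rank 1.
The 2 values of 411 occupy positions 4–5 → each gets rank 4.
B has value 347 ms → rank 1.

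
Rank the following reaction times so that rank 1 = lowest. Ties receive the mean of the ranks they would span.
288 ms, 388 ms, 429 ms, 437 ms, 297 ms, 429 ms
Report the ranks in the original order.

Sorted (ascending): 288, 297, 388, 429, 429, 437
The 2 values of 429 occupy positions 4–5 → average rank (4+5)/2 = 4.5.

1, 3, 4.5, 6, 2, 4.5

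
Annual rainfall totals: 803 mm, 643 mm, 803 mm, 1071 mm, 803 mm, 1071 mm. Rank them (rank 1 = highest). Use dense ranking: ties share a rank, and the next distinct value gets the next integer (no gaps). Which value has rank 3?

Sorted (descending): 1071, 1071, 803, 803, 803, 643
The 2 values of 1071 share dense rank 1.
The 3 values of 803 share dense rank 2.
Remaining distinct values take the next consecutive integers.
Rank 3 → value 643.

643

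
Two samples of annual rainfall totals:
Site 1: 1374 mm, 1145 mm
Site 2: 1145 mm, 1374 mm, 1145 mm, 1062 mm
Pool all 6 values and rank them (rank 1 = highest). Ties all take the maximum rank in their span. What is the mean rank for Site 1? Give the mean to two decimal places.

Sorted (descending): 1374, 1374, 1145, 1145, 1145, 1062
The 2 values of 1374 occupy positions 1–2 → each gets rank 2.
The 3 values of 1145 occupy positions 3–5 → each gets rank 5.
Site 1 values → pooled ranks: 1374→2, 1145→5
Mean rank = (2 + 5) / 2 = 3.50

3.50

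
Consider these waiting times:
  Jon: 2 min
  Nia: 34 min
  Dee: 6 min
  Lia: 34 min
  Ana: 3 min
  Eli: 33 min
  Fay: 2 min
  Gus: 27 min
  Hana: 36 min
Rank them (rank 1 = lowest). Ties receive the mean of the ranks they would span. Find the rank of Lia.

Sorted (ascending): 2, 2, 3, 6, 27, 33, 34, 34, 36
The 2 values of 2 occupy positions 1–2 → average rank (1+2)/2 = 1.5.
The 2 values of 34 occupy positions 7–8 → average rank (7+8)/2 = 7.5.
Lia has value 34 min → rank 7.5.

7.5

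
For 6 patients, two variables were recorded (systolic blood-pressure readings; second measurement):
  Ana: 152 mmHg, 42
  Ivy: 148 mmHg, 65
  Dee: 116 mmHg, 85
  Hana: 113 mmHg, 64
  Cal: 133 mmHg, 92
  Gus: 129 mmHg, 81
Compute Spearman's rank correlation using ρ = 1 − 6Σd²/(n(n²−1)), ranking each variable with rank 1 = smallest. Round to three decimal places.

Ranks of variable 1: 6, 5, 2, 1, 4, 3
Ranks of variable 2: 1, 3, 5, 2, 6, 4
d = r₁ − r₂: 5, 2, -3, -1, -2, -1
d²: 25, 4, 9, 1, 4, 1; Σd² = 44
ρ = 1 − 6·44/(6·35) = 1 − 264/210 = -0.257

-0.257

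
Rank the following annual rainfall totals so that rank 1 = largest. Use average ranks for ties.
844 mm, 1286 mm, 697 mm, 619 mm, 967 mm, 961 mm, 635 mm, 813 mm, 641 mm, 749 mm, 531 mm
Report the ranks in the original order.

Sorted (descending): 1286, 967, 961, 844, 813, 749, 697, 641, 635, 619, 531
No ties — each value takes its position as its rank.

4, 1, 7, 10, 2, 3, 9, 5, 8, 6, 11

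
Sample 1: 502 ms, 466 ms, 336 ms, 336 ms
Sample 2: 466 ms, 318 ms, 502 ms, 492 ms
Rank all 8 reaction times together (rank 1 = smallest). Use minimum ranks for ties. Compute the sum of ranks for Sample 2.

18

Sorted (ascending): 318, 336, 336, 466, 466, 492, 502, 502
The 2 values of 336 occupy positions 2–3 → each gets rank 2.
The 2 values of 466 occupy positions 4–5 → each gets rank 4.
The 2 values of 502 occupy positions 7–8 → each gets rank 7.
Sample 2 values → pooled ranks: 466→4, 318→1, 502→7, 492→6
Rank sum = 4 + 1 + 7 + 6 = 18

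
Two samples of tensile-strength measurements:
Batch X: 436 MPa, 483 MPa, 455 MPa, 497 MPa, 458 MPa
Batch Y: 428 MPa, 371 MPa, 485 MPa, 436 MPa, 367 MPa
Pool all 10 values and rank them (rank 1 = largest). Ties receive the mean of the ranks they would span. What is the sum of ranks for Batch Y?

Sorted (descending): 497, 485, 483, 458, 455, 436, 436, 428, 371, 367
The 2 values of 436 occupy positions 6–7 → average rank (6+7)/2 = 6.5.
Batch Y values → pooled ranks: 428→8, 371→9, 485→2, 436→6.5, 367→10
Rank sum = 8 + 9 + 2 + 6.5 + 10 = 35.5

35.5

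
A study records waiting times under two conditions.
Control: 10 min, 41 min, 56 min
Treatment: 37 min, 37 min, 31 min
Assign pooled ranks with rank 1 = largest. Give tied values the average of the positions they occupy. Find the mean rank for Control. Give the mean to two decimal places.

Sorted (descending): 56, 41, 37, 37, 31, 10
The 2 values of 37 occupy positions 3–4 → average rank (3+4)/2 = 3.5.
Control values → pooled ranks: 10→6, 41→2, 56→1
Mean rank = (6 + 2 + 1) / 3 = 3.00

3.00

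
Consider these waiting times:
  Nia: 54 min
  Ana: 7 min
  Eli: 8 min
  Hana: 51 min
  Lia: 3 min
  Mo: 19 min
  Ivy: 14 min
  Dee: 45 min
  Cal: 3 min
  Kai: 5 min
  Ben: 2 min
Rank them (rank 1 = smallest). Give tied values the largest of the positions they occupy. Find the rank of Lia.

3

Sorted (ascending): 2, 3, 3, 5, 7, 8, 14, 19, 45, 51, 54
The 2 values of 3 occupy positions 2–3 → each gets rank 3.
Lia has value 3 min → rank 3.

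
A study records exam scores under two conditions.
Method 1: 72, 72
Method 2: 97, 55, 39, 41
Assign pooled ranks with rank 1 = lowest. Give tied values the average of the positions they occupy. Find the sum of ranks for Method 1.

9

Sorted (ascending): 39, 41, 55, 72, 72, 97
The 2 values of 72 occupy positions 4–5 → average rank (4+5)/2 = 4.5.
Method 1 values → pooled ranks: 72→4.5, 72→4.5
Rank sum = 4.5 + 4.5 = 9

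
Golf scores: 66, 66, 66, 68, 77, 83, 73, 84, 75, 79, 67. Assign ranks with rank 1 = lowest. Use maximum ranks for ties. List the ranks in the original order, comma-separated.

3, 3, 3, 5, 8, 10, 6, 11, 7, 9, 4

Sorted (ascending): 66, 66, 66, 67, 68, 73, 75, 77, 79, 83, 84
The 3 values of 66 occupy positions 1–3 → each gets rank 3.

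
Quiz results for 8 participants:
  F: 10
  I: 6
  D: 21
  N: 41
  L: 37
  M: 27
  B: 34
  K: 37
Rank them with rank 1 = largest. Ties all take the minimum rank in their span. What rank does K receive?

Sorted (descending): 41, 37, 37, 34, 27, 21, 10, 6
The 2 values of 37 occupy positions 2–3 → each gets rank 2.
K has value 37 → rank 2.

2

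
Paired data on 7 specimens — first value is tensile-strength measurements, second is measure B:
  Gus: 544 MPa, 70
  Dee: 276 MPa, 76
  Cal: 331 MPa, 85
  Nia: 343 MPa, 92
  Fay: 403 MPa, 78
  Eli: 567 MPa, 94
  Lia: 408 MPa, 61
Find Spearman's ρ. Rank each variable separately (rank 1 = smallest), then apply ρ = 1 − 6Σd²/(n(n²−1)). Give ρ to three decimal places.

Ranks of variable 1: 6, 1, 2, 3, 4, 7, 5
Ranks of variable 2: 2, 3, 5, 6, 4, 7, 1
d = r₁ − r₂: 4, -2, -3, -3, 0, 0, 4
d²: 16, 4, 9, 9, 0, 0, 16; Σd² = 54
ρ = 1 − 6·54/(7·48) = 1 − 324/336 = 0.036

0.036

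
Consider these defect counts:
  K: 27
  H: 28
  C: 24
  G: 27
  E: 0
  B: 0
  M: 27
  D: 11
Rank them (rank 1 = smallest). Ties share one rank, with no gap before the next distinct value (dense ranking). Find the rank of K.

4

Sorted (ascending): 0, 0, 11, 24, 27, 27, 27, 28
The 2 values of 0 share dense rank 1.
The 3 values of 27 share dense rank 4.
Remaining distinct values take the next consecutive integers.
K has value 27 → rank 4.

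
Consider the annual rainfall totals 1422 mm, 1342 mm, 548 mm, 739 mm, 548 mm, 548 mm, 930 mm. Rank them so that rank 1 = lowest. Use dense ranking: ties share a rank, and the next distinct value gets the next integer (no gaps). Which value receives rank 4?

Sorted (ascending): 548, 548, 548, 739, 930, 1342, 1422
The 3 values of 548 share dense rank 1.
Remaining distinct values take the next consecutive integers.
Rank 4 → value 1342.

1342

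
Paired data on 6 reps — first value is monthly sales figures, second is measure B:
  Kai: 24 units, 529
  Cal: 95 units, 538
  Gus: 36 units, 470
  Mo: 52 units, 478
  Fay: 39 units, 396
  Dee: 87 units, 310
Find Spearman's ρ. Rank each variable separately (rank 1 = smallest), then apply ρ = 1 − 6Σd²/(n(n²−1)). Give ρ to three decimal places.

Ranks of variable 1: 1, 6, 2, 4, 3, 5
Ranks of variable 2: 5, 6, 3, 4, 2, 1
d = r₁ − r₂: -4, 0, -1, 0, 1, 4
d²: 16, 0, 1, 0, 1, 16; Σd² = 34
ρ = 1 − 6·34/(6·35) = 1 − 204/210 = 0.029

0.029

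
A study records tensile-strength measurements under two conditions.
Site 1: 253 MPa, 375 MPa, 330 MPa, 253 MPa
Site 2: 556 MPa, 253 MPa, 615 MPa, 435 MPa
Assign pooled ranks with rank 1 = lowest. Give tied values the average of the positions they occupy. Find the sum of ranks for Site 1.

13

Sorted (ascending): 253, 253, 253, 330, 375, 435, 556, 615
The 3 values of 253 occupy positions 1–3 → average rank 2.
Site 1 values → pooled ranks: 253→2, 375→5, 330→4, 253→2
Rank sum = 2 + 5 + 4 + 2 = 13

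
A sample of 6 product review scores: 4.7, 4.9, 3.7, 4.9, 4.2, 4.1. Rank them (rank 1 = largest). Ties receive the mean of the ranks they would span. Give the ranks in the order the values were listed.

Sorted (descending): 4.9, 4.9, 4.7, 4.2, 4.1, 3.7
The 2 values of 4.9 occupy positions 1–2 → average rank (1+2)/2 = 1.5.

3, 1.5, 6, 1.5, 4, 5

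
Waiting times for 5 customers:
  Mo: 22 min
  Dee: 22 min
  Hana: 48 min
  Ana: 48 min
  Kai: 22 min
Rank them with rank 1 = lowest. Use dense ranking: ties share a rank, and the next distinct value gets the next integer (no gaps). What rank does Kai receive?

Sorted (ascending): 22, 22, 22, 48, 48
The 3 values of 22 share dense rank 1.
The 2 values of 48 share dense rank 2.
Kai has value 22 min → rank 1.

1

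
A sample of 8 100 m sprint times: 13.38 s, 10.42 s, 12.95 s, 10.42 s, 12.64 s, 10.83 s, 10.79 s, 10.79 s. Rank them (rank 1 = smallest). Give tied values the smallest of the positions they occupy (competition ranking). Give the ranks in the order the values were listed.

8, 1, 7, 1, 6, 5, 3, 3

Sorted (ascending): 10.42, 10.42, 10.79, 10.79, 10.83, 12.64, 12.95, 13.38
The 2 values of 10.42 occupy positions 1–2 → each gets rank 1.
The 2 values of 10.79 occupy positions 3–4 → each gets rank 3.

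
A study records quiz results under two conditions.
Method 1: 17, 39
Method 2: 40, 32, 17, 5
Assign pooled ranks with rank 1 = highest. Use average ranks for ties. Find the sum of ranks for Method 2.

14.5

Sorted (descending): 40, 39, 32, 17, 17, 5
The 2 values of 17 occupy positions 4–5 → average rank (4+5)/2 = 4.5.
Method 2 values → pooled ranks: 40→1, 32→3, 17→4.5, 5→6
Rank sum = 1 + 3 + 4.5 + 6 = 14.5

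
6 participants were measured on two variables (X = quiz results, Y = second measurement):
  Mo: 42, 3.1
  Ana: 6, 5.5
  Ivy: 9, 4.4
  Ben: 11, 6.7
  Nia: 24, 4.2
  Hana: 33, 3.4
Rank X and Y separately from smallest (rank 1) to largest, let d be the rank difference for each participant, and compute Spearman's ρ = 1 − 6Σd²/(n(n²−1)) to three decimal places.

Ranks of variable 1: 6, 1, 2, 3, 4, 5
Ranks of variable 2: 1, 5, 4, 6, 3, 2
d = r₁ − r₂: 5, -4, -2, -3, 1, 3
d²: 25, 16, 4, 9, 1, 9; Σd² = 64
ρ = 1 − 6·64/(6·35) = 1 − 384/210 = -0.829

-0.829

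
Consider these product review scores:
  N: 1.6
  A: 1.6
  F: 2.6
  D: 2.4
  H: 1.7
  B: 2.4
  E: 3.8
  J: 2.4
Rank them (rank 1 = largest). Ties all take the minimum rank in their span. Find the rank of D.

3

Sorted (descending): 3.8, 2.6, 2.4, 2.4, 2.4, 1.7, 1.6, 1.6
The 3 values of 2.4 occupy positions 3–5 → each gets rank 3.
The 2 values of 1.6 occupy positions 7–8 → each gets rank 7.
D has value 2.4 → rank 3.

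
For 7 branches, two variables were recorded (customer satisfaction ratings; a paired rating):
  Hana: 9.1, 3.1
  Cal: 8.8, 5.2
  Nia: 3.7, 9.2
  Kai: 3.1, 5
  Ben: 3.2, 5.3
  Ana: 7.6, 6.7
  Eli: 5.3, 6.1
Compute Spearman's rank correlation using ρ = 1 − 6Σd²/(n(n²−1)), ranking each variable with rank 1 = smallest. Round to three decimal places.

Ranks of variable 1: 7, 6, 3, 1, 2, 5, 4
Ranks of variable 2: 1, 3, 7, 2, 4, 6, 5
d = r₁ − r₂: 6, 3, -4, -1, -2, -1, -1
d²: 36, 9, 16, 1, 4, 1, 1; Σd² = 68
ρ = 1 − 6·68/(7·48) = 1 − 408/336 = -0.214

-0.214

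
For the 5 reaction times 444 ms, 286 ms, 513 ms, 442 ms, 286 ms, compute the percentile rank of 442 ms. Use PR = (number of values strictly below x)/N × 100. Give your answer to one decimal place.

N = 5.
Strictly below 442: 2. Equal to 442: 1.
PR = 2/5 × 100 = 40.0

40.0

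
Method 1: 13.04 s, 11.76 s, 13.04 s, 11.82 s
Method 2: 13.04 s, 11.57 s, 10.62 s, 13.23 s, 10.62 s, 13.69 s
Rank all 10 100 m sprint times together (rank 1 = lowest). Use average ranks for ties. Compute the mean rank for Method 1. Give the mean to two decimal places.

5.75

Sorted (ascending): 10.62, 10.62, 11.57, 11.76, 11.82, 13.04, 13.04, 13.04, 13.23, 13.69
The 2 values of 10.62 occupy positions 1–2 → average rank (1+2)/2 = 1.5.
The 3 values of 13.04 occupy positions 6–8 → average rank 7.
Method 1 values → pooled ranks: 13.04→7, 11.76→4, 13.04→7, 11.82→5
Mean rank = (7 + 4 + 7 + 5) / 4 = 5.75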